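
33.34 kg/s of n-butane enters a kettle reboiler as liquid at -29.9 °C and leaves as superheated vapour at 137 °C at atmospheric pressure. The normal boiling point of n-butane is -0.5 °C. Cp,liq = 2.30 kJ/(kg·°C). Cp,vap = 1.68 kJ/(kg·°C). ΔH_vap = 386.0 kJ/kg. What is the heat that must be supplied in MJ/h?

Q = 82200 MJ/h

liquid -29.9→-0.5 °C: 67.62 kJ/kg
vaporisation at -0.5 °C: 386 kJ/kg
vapour -0.5→137 °C: 231 kJ/kg
Δh = 67.62 + 386 + 231 = 684.62 kJ/kg
Q = ṁ·Δh = 33.34 kg/s × 684.62 kJ/kg = 22825 kJ/s
|Q| = 22825 kW = 82171 MJ/h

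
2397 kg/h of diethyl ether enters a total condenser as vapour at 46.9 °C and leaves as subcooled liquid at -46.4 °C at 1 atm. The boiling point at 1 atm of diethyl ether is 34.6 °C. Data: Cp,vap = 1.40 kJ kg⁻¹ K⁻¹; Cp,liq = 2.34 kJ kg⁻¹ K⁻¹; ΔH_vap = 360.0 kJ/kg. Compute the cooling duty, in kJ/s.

Q_c = 377 kJ/s

vapour 46.9→34.6 °C: -17.22 kJ/kg
condensation at 34.6 °C: -360 kJ/kg
liquid 34.6→-46.4 °C: -189.54 kJ/kg
Δh = -17.22 + -360 + -189.54 = -566.76 kJ/kg
Q = ṁ·Δh = 2397 kg/h × -566.76 kJ/kg = -1.3585e+06 kJ/h
|Q| = 377.37 kW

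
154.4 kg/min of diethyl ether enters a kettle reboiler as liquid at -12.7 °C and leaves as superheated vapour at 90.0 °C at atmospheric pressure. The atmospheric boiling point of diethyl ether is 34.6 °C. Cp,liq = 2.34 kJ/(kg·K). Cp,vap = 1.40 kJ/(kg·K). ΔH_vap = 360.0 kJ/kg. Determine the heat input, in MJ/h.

liquid -12.7→34.6 °C: 110.68 kJ/kg
vaporisation at 34.6 °C: 360 kJ/kg
vapour 34.6→90.0 °C: 77.56 kJ/kg
Δh = 110.68 + 360 + 77.56 = 548.24 kJ/kg
Q = ṁ·Δh = 154.4 kg/min × 548.24 kJ/kg = 84649 kJ/min
|Q| = 1410.8 kW = 5078.9 MJ/h

Q = 5080 MJ/h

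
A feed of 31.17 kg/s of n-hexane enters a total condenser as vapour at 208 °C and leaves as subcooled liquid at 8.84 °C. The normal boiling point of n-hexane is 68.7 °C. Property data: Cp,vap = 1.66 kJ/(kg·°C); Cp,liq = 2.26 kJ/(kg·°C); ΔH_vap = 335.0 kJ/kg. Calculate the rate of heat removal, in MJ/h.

Q_c = 78700 MJ/h

vapour 208→68.7 °C: -231.24 kJ/kg
condensation at 68.7 °C: -335 kJ/kg
liquid 68.7→8.84 °C: -135.28 kJ/kg
Δh = -231.24 + -335 + -135.28 = -701.52 kJ/kg
Q = ṁ·Δh = 31.17 kg/s × -701.52 kJ/kg = -21866 kJ/s
|Q| = 21866 kW = 78719 MJ/h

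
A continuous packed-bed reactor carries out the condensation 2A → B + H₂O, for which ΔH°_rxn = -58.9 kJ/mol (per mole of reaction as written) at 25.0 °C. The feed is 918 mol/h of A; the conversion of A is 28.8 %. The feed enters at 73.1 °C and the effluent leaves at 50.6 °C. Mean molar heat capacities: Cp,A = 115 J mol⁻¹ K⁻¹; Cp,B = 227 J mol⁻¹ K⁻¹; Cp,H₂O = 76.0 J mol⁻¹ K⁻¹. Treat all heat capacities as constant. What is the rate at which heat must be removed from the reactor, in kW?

Extent of reaction ξ = 0.288 × 918 / 2 = 132.19 mol/h
Reaction term: ξ·ΔH°_rxn = 132.19 × -58.9 = -7786.1 kJ/h
Sensible, feed 73.1→25 °C: -5077.9 kJ/h
Outlet flows (mol/h): A 653.62, B 132.19, H₂O 132.19
Sensible, products 25→50.6 °C: 2949.6 kJ/h
Q = ΔH = -9914.4 kJ/h = -2.754 kW
Heat removed = 2.754 kW

Q_out = 2.75 kW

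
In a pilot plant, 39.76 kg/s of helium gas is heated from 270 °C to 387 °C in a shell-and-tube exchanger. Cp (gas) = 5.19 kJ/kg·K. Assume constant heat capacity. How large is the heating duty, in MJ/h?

Q = 86900 MJ/h

Q = ṁ·Cp·ΔT = 39.76 × 5.19 × (387 − 270) = 24143 kJ/s
Heating duty = 86916 MJ/h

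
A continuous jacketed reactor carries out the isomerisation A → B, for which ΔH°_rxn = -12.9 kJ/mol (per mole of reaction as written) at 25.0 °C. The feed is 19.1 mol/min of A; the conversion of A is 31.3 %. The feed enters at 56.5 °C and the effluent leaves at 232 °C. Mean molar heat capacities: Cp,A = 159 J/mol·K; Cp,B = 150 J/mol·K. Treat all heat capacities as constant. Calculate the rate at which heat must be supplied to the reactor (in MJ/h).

Extent of reaction ξ = 0.313 × 19.1 = 5.9783 mol/min
Reaction term: ξ·ΔH°_rxn = 5.9783 × -12.9 = -77.12 kJ/min
Sensible, feed 56.5→25 °C: -95.662 kJ/min
Outlet flows (mol/min): A 13.122, B 5.9783
Sensible, products 25→232 °C: 617.5 kJ/min
Q = ΔH = 444.72 kJ/min = 7.412 kW
Heat supplied = 26.683 MJ/h

Q_in = 26.7 MJ/h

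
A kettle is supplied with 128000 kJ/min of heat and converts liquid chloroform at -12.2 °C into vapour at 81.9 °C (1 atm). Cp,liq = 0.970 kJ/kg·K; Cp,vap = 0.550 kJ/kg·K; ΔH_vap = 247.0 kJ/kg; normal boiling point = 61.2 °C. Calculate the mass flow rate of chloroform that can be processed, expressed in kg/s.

ṁ = 6.47 kg/s

Δh = 0.970×(61.2−-12.2) + 247.0 + 0.550×(81.9−61.2) = 329.58 kJ/kg
Q = 128000 kJ/min = 2133.3 kJ/s = 2133.3 kJ/s
ṁ = Q/Δh = 2133.3 / 329.58 = 6.4728 kg/s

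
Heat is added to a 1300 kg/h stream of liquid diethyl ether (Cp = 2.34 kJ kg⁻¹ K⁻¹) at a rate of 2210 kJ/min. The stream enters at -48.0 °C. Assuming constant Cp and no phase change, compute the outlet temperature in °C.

T_out = -4.41 °C

Q = 2210 kJ/min = 132600 kJ/h
ΔT = Q/(ṁ·Cp) = 132600/(1300×2.34) = 43.59 K
T_out = -48.0 + 43.59 = -4.4103 °C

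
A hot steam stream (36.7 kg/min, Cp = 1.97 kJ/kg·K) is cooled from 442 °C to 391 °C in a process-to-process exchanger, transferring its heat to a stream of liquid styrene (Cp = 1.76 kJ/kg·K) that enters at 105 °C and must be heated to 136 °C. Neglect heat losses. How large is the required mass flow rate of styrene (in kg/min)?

Heat released by hot stream: Q = 36.7 × 1.97 × (442 − 391) = 3687.2 kJ/min
Energy balance on cold side (adiabatic exchanger): Q = ṁ_c·Cp_c·(T_c,out − T_c,in)
ṁ_c = 3687.2 / [1.76 × (136 − 105)] = 67.582 kg/min

ṁ_c = 67.6 kg/min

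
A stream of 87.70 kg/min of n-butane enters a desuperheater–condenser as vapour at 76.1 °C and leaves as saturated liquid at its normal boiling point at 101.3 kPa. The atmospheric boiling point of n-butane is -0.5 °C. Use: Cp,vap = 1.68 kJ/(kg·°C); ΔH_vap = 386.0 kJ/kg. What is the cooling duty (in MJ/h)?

Q_c = 2710 MJ/h

vapour 76.1→-0.5 °C: -128.69 kJ/kg
condensation at -0.5 °C: -386 kJ/kg
Δh = -128.69 + -386 = -514.69 kJ/kg
Q = ṁ·Δh = 87.70 kg/min × -514.69 kJ/kg = -45138 kJ/min
|Q| = 752.3 kW = 2708.3 MJ/h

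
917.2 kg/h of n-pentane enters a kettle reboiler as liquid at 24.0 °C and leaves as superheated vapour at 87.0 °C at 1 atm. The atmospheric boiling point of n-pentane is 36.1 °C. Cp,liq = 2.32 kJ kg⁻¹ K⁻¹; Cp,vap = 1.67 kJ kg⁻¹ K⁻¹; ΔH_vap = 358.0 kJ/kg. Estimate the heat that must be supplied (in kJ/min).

liquid 24.0→36.1 °C: 28.072 kJ/kg
vaporisation at 36.1 °C: 358 kJ/kg
vapour 36.1→87.0 °C: 85.003 kJ/kg
Δh = 28.072 + 358 + 85.003 = 471.07 kJ/kg
Q = ṁ·Δh = 917.2 kg/h × 471.07 kJ/kg = 432070 kJ/h
|Q| = 120.02 kW = 7201.2 kJ/min

Q = 7200 kJ/min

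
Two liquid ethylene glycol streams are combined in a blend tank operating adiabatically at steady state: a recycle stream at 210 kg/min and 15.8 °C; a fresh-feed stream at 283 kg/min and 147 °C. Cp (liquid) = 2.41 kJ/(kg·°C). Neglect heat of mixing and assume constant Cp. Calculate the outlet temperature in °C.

Energy balance with Q = 0: Σ ṁᵢCp,ᵢ(T_out − Tᵢ) = 0
T_out = Σ ṁᵢCp,ᵢTᵢ / Σ ṁᵢCp,ᵢ
      = 108250 / 1188.1 = 91.114 °C

T_out = 91.1 °C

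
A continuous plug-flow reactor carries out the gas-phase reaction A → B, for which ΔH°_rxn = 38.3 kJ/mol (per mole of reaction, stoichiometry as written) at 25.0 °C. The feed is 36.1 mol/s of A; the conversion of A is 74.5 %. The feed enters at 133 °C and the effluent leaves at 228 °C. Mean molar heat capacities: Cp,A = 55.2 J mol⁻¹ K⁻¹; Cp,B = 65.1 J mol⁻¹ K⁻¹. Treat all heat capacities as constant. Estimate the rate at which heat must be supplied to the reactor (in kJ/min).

Extent of reaction ξ = 0.745 × 36.1 = 26.895 mol/s
Reaction term: ξ·ΔH°_rxn = 26.895 × 38.3 = 1030.1 kJ/s
Sensible, feed 133→25 °C: -215.21 kJ/s
Outlet flows (mol/s): A 9.2055, B 26.895
Sensible, products 25→228 °C: 458.57 kJ/s
Q = ΔH = 1273.4 kJ/s = 1273.4 kW
Heat supplied = 76405 kJ/min

Q_in = 76400 kJ/min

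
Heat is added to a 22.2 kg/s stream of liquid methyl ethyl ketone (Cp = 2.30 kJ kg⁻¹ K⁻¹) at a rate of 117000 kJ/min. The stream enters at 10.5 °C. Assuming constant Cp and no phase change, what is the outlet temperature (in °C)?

T_out = 48.7 °C

Q = 117000 kJ/min = 1950 kJ/s
ΔT = Q/(ṁ·Cp) = 1950/(22.2×2.30) = 38.19 K
T_out = 10.5 + 38.19 = 48.69 °C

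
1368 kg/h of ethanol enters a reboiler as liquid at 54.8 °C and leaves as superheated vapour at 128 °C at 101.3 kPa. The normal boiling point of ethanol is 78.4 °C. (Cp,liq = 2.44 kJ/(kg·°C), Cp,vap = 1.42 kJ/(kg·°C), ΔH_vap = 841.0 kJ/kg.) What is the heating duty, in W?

liquid 54.8→78.4 °C: 57.584 kJ/kg
vaporisation at 78.4 °C: 841 kJ/kg
vapour 78.4→128 °C: 70.432 kJ/kg
Δh = 57.584 + 841 + 70.432 = 969.02 kJ/kg
Q = ṁ·Δh = 1368 kg/h × 969.02 kJ/kg = 1.3256e+06 kJ/h
|Q| = 368.23 kW = 368230 W

Q = 368000 W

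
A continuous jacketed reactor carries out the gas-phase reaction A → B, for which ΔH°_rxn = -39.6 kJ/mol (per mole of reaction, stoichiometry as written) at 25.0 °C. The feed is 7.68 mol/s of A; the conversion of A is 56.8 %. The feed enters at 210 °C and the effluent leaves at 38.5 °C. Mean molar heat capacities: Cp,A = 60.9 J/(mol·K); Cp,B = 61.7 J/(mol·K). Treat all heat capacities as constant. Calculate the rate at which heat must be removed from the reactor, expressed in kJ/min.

Q_out = 15200 kJ/min

Extent of reaction ξ = 0.568 × 7.68 = 4.3622 mol/s
Reaction term: ξ·ΔH°_rxn = 4.3622 × -39.6 = -172.74 kJ/s
Sensible, feed 210→25 °C: -86.527 kJ/s
Outlet flows (mol/s): A 3.3178, B 4.3622
Sensible, products 25→38.5 °C: 6.3612 kJ/s
Q = ΔH = -252.91 kJ/s = -252.91 kW
Heat removed = 15175 kJ/min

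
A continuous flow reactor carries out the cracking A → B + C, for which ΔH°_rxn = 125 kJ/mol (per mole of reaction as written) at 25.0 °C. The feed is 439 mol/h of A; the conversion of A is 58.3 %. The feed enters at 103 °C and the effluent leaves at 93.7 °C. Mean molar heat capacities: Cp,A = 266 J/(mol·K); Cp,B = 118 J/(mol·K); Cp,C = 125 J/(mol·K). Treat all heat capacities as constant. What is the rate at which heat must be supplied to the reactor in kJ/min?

Q_in = 508 kJ/min

Extent of reaction ξ = 0.583 × 439 = 255.94 mol/h
Reaction term: ξ·ΔH°_rxn = 255.94 × 125 = 31992 kJ/h
Sensible, feed 103→25 °C: -9108.4 kJ/h
Outlet flows (mol/h): A 183.06, B 255.94, C 255.94
Sensible, products 25→93.7 °C: 7618 kJ/h
Q = ΔH = 30502 kJ/h = 8.4727 kW
Heat supplied = 508.36 kJ/min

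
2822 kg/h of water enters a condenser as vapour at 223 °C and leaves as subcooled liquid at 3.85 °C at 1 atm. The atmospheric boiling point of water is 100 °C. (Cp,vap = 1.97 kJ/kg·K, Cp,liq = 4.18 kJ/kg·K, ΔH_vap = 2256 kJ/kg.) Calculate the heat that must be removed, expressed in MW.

Q_c = 2.27 MW

vapour 223→100 °C: -242.31 kJ/kg
condensation at 100 °C: -2256 kJ/kg
liquid 100→3.85 °C: -401.91 kJ/kg
Δh = -242.31 + -2256 + -401.91 = -2900.2 kJ/kg
Q = ṁ·Δh = 2822 kg/h × -2900.2 kJ/kg = -8.1844e+06 kJ/h
|Q| = 2273.4 kW = 2.2734 MW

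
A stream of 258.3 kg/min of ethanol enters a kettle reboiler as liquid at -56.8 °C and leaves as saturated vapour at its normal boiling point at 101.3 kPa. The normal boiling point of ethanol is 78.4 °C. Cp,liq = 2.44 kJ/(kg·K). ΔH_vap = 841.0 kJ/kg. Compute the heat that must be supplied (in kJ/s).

liquid -56.8→78.4 °C: 329.89 kJ/kg
vaporisation at 78.4 °C: 841 kJ/kg
Δh = 329.89 + 841 = 1170.9 kJ/kg
Q = ṁ·Δh = 258.3 kg/min × 1170.9 kJ/kg = 302440 kJ/min
|Q| = 5040.7 kW

Q = 5040 kJ/s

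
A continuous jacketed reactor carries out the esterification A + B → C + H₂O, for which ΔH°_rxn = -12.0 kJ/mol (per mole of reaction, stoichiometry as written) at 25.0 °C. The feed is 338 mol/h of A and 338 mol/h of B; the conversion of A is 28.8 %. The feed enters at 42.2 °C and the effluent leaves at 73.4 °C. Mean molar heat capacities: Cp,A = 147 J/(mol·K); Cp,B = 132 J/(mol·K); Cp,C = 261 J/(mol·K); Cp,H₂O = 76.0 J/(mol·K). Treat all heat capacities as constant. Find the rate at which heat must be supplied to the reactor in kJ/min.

Extent of reaction ξ = 0.288 × 338 = 97.344 mol/h
Reaction term: ξ·ΔH°_rxn = 97.344 × -12.0 = -1168.1 kJ/h
Sensible, feed 42.2→25 °C: -1622 kJ/h
Outlet flows (mol/h): A 240.66, B 240.66, C 97.344, H₂O 97.344
Sensible, products 25→73.4 °C: 4837.5 kJ/h
Q = ΔH = 2047.4 kJ/h = 0.56871 kW
Heat supplied = 34.123 kJ/min

Q_in = 34.1 kJ/min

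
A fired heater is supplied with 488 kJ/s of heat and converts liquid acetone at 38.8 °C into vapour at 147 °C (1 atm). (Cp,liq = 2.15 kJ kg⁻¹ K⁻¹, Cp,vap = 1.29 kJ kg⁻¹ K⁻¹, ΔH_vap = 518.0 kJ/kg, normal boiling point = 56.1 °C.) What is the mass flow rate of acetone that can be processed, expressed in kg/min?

Δh = 2.15×(56.1−38.8) + 518.0 + 1.29×(147−56.1) = 672.46 kJ/kg
Q = 488 kJ/s = 488 kJ/s = 29280 kJ/min
ṁ = Q/Δh = 29280 / 672.46 = 43.542 kg/min

ṁ = 43.5 kg/min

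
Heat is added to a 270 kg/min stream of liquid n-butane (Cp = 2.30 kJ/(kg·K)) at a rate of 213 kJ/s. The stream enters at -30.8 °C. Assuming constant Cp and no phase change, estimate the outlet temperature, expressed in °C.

T_out = -10.2 °C

Q = 213 kJ/s = 12780 kJ/min
ΔT = Q/(ṁ·Cp) = 12780/(270×2.30) = 20.58 K
T_out = -30.8 + 20.58 = -10.22 °C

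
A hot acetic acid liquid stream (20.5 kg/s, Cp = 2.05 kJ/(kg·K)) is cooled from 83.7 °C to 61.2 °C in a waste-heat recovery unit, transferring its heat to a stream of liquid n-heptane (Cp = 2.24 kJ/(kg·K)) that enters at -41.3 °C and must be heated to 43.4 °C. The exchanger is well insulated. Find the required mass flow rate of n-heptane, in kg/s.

Heat released by hot stream: Q = 20.5 × 2.05 × (83.7 − 61.2) = 945.56 kJ/s
Energy balance on cold side (adiabatic exchanger): Q = ṁ_c·Cp_c·(T_c,out − T_c,in)
ṁ_c = 945.56 / [2.24 × (43.4 − -41.3)] = 4.9838 kg/s

ṁ_c = 4.98 kg/s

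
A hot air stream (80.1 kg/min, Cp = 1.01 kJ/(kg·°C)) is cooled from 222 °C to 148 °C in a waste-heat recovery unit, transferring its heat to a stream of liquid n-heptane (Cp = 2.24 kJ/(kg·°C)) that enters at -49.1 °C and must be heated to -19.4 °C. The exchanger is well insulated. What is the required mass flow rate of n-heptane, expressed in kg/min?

ṁ_c = 90.0 kg/min

Heat released by hot stream: Q = 80.1 × 1.01 × (222 − 148) = 5986.7 kJ/min
Energy balance on cold side (adiabatic exchanger): Q = ṁ_c·Cp_c·(T_c,out − T_c,in)
ṁ_c = 5986.7 / [2.24 × (-19.4 − -49.1)] = 89.987 kg/min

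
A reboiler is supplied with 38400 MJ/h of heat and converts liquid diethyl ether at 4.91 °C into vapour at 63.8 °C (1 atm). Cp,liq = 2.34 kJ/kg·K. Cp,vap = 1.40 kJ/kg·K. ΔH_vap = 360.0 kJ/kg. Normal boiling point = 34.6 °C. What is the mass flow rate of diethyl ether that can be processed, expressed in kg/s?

ṁ = 22.7 kg/s

Δh = 2.34×(34.6−4.91) + 360.0 + 1.40×(63.8−34.6) = 470.35 kJ/kg
Q = 38400 MJ/h = 10667 kJ/s = 10667 kJ/s
ṁ = Q/Δh = 10667 / 470.35 = 22.678 kg/s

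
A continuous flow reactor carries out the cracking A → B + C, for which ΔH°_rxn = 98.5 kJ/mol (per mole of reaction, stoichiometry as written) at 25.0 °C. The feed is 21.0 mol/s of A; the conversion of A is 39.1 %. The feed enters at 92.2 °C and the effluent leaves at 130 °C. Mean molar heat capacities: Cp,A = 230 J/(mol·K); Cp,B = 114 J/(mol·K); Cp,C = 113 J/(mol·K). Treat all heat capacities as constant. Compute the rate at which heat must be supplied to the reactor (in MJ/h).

Q_in = 3560 MJ/h

Extent of reaction ξ = 0.391 × 21.0 = 8.211 mol/s
Reaction term: ξ·ΔH°_rxn = 8.211 × 98.5 = 808.78 kJ/s
Sensible, feed 92.2→25 °C: -324.58 kJ/s
Outlet flows (mol/s): A 12.789, B 8.211, C 8.211
Sensible, products 25→130 °C: 504.56 kJ/s
Q = ΔH = 988.77 kJ/s = 988.77 kW
Heat supplied = 3559.6 MJ/h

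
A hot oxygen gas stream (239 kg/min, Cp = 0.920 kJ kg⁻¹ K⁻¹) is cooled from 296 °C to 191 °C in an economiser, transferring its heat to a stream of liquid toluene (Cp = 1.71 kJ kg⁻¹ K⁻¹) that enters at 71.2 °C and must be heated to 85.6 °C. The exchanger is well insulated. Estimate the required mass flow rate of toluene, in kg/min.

ṁ_c = 938 kg/min

Heat released by hot stream: Q = 239 × 0.920 × (296 − 191) = 23087 kJ/min
Energy balance on cold side (adiabatic exchanger): Q = ṁ_c·Cp_c·(T_c,out − T_c,in)
ṁ_c = 23087 / [1.71 × (85.6 − 71.2)] = 937.6 kg/min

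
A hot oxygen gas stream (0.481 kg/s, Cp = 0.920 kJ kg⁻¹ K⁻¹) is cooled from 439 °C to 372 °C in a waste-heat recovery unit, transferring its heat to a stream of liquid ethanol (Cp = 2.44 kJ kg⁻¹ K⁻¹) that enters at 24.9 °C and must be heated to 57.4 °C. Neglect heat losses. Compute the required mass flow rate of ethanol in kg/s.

ṁ_c = 0.374 kg/s

Heat released by hot stream: Q = 0.481 × 0.920 × (439 − 372) = 29.649 kJ/s
Energy balance on cold side (adiabatic exchanger): Q = ṁ_c·Cp_c·(T_c,out − T_c,in)
ṁ_c = 29.649 / [2.44 × (57.4 − 24.9)] = 0.37388 kg/s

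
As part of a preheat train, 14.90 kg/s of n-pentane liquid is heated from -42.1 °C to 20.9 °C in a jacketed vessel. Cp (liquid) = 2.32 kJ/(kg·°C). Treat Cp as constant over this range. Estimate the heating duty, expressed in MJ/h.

Q = 7840 MJ/h

Q = ṁ·Cp·ΔT = 14.90 × 2.32 × (20.9 − -42.1) = 2177.8 kJ/s
Heating duty = 7840 MJ/h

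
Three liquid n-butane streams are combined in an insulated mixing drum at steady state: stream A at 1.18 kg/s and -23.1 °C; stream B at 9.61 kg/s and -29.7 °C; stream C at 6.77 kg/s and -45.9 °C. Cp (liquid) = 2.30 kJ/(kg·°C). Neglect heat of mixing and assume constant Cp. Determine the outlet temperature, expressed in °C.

T_out = -35.5 °C

Energy balance with Q = 0: Σ ṁᵢCp,ᵢ(T_out − Tᵢ) = 0
Σ ṁᵢCp,ᵢTᵢ = 1.18×2.30×-23.1 + 9.61×2.30×-29.7 + 6.77×2.30×-45.9 = -1433.9
Σ ṁᵢCp,ᵢ = 1.18×2.30 + 9.61×2.30 + 6.77×2.30 = 40.388
T_out = -1433.9 / 40.388 = -35.502 °C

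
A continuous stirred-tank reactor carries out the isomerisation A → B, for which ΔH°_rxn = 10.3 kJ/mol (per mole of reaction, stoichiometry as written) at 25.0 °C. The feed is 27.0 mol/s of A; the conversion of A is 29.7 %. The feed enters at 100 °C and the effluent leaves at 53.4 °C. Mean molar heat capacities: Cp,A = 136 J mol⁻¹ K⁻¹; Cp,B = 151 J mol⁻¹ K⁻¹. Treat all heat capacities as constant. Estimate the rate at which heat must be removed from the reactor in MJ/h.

Q_out = 306 MJ/h

Extent of reaction ξ = 0.297 × 27.0 = 8.019 mol/s
Reaction term: ξ·ΔH°_rxn = 8.019 × 10.3 = 82.596 kJ/s
Sensible, feed 100→25 °C: -275.4 kJ/s
Outlet flows (mol/s): A 18.981, B 8.019
Sensible, products 25→53.4 °C: 107.7 kJ/s
Q = ΔH = -85.103 kJ/s = -85.103 kW
Heat removed = 306.37 MJ/h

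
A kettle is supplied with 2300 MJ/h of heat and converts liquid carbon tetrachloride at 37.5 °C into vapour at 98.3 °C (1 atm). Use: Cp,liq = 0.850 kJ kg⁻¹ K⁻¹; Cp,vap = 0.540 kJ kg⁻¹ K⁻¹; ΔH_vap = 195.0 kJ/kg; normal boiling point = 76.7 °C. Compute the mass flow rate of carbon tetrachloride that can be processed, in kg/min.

Δh = 0.850×(76.7−37.5) + 195.0 + 0.540×(98.3−76.7) = 239.98 kJ/kg
Q = 2300 MJ/h = 638.89 kJ/s = 38333 kJ/min
ṁ = Q/Δh = 38333 / 239.98 = 159.73 kg/min

ṁ = 160 kg/min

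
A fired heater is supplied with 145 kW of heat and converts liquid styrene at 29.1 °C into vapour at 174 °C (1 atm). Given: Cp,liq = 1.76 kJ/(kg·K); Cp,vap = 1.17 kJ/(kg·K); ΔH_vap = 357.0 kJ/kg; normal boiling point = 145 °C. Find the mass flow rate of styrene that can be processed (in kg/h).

Δh = 1.76×(145−29.1) + 357.0 + 1.17×(174−145) = 594.91 kJ/kg
Q = 145 kW = 145 kJ/s = 522000 kJ/h
ṁ = Q/Δh = 522000 / 594.91 = 877.44 kg/h

ṁ = 877 kg/h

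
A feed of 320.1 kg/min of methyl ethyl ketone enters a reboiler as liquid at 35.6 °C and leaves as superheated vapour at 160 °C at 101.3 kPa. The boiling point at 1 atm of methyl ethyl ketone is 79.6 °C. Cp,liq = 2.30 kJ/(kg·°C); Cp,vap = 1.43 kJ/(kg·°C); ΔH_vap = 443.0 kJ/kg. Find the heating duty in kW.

Q = 3520 kW

liquid 35.6→79.6 °C: 101.2 kJ/kg
vaporisation at 79.6 °C: 443 kJ/kg
vapour 79.6→160 °C: 114.97 kJ/kg
Δh = 101.2 + 443 + 114.97 = 659.17 kJ/kg
Q = ṁ·Δh = 320.1 kg/min × 659.17 kJ/kg = 211000 kJ/min
|Q| = 3516.7 kW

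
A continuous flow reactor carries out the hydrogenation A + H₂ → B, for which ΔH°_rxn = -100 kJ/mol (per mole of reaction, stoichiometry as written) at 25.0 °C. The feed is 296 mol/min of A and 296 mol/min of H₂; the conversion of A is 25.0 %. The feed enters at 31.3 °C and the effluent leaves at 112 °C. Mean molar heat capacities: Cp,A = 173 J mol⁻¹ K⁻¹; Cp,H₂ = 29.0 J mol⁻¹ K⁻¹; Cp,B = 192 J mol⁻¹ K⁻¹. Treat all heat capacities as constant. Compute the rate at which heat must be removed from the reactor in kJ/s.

Extent of reaction ξ = 0.250 × 296 = 74 mol/min
Reaction term: ξ·ΔH°_rxn = 74 × -100 = -7400 kJ/min
Sensible, feed 31.3→25 °C: -376.69 kJ/min
Outlet flows (mol/min): A 222, H₂ 222, B 74
Sensible, products 25→112 °C: 5137.5 kJ/min
Q = ΔH = -2639.2 kJ/min = -43.986 kW
Heat removed = 43.986 kJ/s

Q_out = 44.0 kJ/s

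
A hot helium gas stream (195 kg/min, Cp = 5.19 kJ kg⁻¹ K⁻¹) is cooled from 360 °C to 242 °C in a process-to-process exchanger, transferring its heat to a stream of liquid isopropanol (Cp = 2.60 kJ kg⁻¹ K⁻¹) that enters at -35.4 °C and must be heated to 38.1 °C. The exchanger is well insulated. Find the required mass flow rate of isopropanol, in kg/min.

Heat released by hot stream: Q = 195 × 5.19 × (360 − 242) = 119420 kJ/min
Energy balance on cold side (adiabatic exchanger): Q = ṁ_c·Cp_c·(T_c,out − T_c,in)
ṁ_c = 119420 / [2.60 × (38.1 − -35.4)] = 624.92 kg/min

ṁ_c = 625 kg/min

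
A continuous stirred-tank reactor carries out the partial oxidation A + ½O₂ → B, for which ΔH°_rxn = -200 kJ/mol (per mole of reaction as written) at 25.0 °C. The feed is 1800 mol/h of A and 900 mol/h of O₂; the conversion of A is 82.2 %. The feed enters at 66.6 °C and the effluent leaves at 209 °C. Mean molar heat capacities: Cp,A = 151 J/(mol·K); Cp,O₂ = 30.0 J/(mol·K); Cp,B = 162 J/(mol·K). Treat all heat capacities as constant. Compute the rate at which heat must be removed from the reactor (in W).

Q_out = 70700 W

Extent of reaction ξ = 0.822 × 1800 = 1479.6 mol/h
Reaction term: ξ·ΔH°_rxn = 1479.6 × -200 = -295920 kJ/h
Sensible, feed 66.6→25 °C: -12430 kJ/h
Outlet flows (mol/h): A 320.4, O₂ 160.2, B 1479.6
Sensible, products 25→209 °C: 53890 kJ/h
Q = ΔH = -254460 kJ/h = -70.683 kW
Heat removed = 70683 W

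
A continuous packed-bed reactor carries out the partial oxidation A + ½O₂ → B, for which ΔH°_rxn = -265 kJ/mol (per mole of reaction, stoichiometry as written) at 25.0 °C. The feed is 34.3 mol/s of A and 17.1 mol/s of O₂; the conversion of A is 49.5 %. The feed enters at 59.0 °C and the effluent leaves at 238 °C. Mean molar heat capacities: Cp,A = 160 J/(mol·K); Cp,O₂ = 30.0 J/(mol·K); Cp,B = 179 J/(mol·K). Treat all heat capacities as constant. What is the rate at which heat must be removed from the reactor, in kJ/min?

Q_out = 205000 kJ/min

Extent of reaction ξ = 0.495 × 34.3 = 16.978 mol/s
Reaction term: ξ·ΔH°_rxn = 16.978 × -265 = -4499.3 kJ/s
Sensible, feed 59.0→25 °C: -204.03 kJ/s
Outlet flows (mol/s): A 17.322, O₂ 8.6108, B 16.978
Sensible, products 25→238 °C: 1292.7 kJ/s
Q = ΔH = -3410.7 kJ/s = -3410.7 kW
Heat removed = 204640 kJ/min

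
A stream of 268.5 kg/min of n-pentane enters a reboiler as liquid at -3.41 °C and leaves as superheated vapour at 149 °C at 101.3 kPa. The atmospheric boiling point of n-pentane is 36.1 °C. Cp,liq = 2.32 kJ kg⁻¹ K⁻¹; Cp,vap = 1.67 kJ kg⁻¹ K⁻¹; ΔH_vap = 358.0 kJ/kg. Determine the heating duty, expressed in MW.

Q = 2.86 MW

liquid -3.41→36.1 °C: 91.663 kJ/kg
vaporisation at 36.1 °C: 358 kJ/kg
vapour 36.1→149 °C: 188.54 kJ/kg
Δh = 91.663 + 358 + 188.54 = 638.21 kJ/kg
Q = ṁ·Δh = 268.5 kg/min × 638.21 kJ/kg = 171360 kJ/min
|Q| = 2856 kW = 2.856 MW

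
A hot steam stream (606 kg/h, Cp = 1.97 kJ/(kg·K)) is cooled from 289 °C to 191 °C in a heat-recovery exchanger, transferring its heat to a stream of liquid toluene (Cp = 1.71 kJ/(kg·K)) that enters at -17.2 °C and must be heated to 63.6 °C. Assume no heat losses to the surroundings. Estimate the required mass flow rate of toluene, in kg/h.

Heat released by hot stream: Q = 606 × 1.97 × (289 − 191) = 116990 kJ/h
Energy balance on cold side (adiabatic exchanger): Q = ṁ_c·Cp_c·(T_c,out − T_c,in)
ṁ_c = 116990 / [1.71 × (63.6 − -17.2)] = 846.75 kg/h

ṁ_c = 847 kg/h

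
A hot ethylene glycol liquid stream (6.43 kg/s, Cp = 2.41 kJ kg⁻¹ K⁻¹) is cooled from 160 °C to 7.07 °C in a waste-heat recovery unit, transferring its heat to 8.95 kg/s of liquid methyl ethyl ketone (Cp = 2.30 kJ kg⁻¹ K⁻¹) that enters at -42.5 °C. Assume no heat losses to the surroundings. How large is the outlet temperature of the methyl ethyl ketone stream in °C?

T_c,out = 72.6 °C

Heat released by hot stream: Q = 6.43 × 2.41 × (160 − 7.07) = 2369.8 kJ/s
Energy balance on cold side (adiabatic exchanger): Q = ṁ_c·Cp_c·(T_c,out − T_c,in)
T_c,out = -42.5 + 2369.8/(8.95 × 2.30) = 72.625 °C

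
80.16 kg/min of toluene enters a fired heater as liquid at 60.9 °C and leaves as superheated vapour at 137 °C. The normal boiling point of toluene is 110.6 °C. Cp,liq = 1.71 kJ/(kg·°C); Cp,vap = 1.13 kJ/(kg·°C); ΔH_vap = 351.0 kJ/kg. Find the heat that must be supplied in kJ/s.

liquid 60.9→110.6 °C: 84.987 kJ/kg
vaporisation at 110.6 °C: 351 kJ/kg
vapour 110.6→137 °C: 29.832 kJ/kg
Δh = 84.987 + 351 + 29.832 = 465.82 kJ/kg
Q = ṁ·Δh = 80.16 kg/min × 465.82 kJ/kg = 37340 kJ/min
|Q| = 622.33 kW

Q = 622 kJ/s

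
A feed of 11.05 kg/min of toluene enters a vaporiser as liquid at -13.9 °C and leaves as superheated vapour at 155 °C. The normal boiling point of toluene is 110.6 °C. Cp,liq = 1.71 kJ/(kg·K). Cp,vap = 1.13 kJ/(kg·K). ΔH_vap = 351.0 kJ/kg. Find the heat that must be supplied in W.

Q = 113000 W

liquid -13.9→110.6 °C: 212.89 kJ/kg
vaporisation at 110.6 °C: 351 kJ/kg
vapour 110.6→155 °C: 50.172 kJ/kg
Δh = 212.89 + 351 + 50.172 = 614.07 kJ/kg
Q = ṁ·Δh = 11.05 kg/min × 614.07 kJ/kg = 6785.4 kJ/min
|Q| = 113.09 kW = 113090 W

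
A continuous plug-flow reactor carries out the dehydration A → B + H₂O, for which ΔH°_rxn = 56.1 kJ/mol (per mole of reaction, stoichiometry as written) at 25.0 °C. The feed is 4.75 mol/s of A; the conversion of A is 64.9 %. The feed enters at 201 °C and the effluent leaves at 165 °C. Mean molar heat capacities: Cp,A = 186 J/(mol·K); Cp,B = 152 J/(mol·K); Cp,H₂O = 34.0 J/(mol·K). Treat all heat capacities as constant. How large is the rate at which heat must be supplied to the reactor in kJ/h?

Extent of reaction ξ = 0.649 × 4.75 = 3.0827 mol/s
Reaction term: ξ·ΔH°_rxn = 3.0827 × 56.1 = 172.94 kJ/s
Sensible, feed 201→25 °C: -155.5 kJ/s
Outlet flows (mol/s): A 1.6673, B 3.0827, H₂O 3.0827
Sensible, products 25→165 °C: 123.69 kJ/s
Q = ΔH = 141.14 kJ/s = 141.14 kW
Heat supplied = 508090 kJ/h

Q_in = 508000 kJ/h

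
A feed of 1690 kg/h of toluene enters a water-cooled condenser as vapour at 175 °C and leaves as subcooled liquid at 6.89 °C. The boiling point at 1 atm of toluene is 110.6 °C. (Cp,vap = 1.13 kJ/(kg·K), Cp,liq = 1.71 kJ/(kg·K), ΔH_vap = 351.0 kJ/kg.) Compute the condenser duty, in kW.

Q_c = 282 kW

vapour 175→110.6 °C: -72.772 kJ/kg
condensation at 110.6 °C: -351 kJ/kg
liquid 110.6→6.89 °C: -177.34 kJ/kg
Δh = -72.772 + -351 + -177.34 = -601.12 kJ/kg
Q = ṁ·Δh = 1690 kg/h × -601.12 kJ/kg = -1.0159e+06 kJ/h
|Q| = 282.19 kW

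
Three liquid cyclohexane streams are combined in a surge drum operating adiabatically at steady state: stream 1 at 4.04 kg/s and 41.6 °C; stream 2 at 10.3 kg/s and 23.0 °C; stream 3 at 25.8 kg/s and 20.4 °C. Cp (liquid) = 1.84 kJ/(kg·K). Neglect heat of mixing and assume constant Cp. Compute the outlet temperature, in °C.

T_out = 23.2 °C

Energy balance with Q = 0: Σ ṁᵢCp,ᵢ(T_out − Tᵢ) = 0
Σ ṁᵢCp,ᵢTᵢ = 4.04×1.84×41.6 + 10.3×1.84×23.0 + 25.8×1.84×20.4 = 1713.6
Σ ṁᵢCp,ᵢ = 4.04×1.84 + 10.3×1.84 + 25.8×1.84 = 73.858
T_out = 1713.6 / 73.858 = 23.201 °C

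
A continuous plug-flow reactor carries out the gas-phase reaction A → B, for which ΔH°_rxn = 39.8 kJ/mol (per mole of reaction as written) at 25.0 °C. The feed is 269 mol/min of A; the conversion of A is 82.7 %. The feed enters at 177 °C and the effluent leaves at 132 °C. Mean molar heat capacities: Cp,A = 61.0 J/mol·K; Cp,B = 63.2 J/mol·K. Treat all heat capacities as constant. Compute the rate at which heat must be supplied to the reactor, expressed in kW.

Q_in = 136 kW

Extent of reaction ξ = 0.827 × 269 = 222.46 mol/min
Reaction term: ξ·ΔH°_rxn = 222.46 × 39.8 = 8854 kJ/min
Sensible, feed 177→25 °C: -2494.2 kJ/min
Outlet flows (mol/min): A 46.537, B 222.46
Sensible, products 25→132 °C: 1808.1 kJ/min
Q = ΔH = 8168 kJ/min = 136.13 kW
Heat supplied = 136.13 kW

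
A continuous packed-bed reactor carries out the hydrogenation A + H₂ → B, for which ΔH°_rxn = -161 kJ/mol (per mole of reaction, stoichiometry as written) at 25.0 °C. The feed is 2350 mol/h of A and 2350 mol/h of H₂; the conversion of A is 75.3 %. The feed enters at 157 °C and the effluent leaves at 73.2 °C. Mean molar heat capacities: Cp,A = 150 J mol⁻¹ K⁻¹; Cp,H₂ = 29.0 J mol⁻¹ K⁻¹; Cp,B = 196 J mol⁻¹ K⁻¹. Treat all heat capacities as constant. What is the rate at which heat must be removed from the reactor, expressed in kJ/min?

Extent of reaction ξ = 0.753 × 2350 = 1769.5 mol/h
Reaction term: ξ·ΔH°_rxn = 1769.5 × -161 = -284900 kJ/h
Sensible, feed 157→25 °C: -55526 kJ/h
Outlet flows (mol/h): A 580.45, H₂ 580.45, B 1769.5
Sensible, products 25→73.2 °C: 21725 kJ/h
Q = ΔH = -318700 kJ/h = -88.527 kW
Heat removed = 5311.6 kJ/min

Q_out = 5310 kJ/min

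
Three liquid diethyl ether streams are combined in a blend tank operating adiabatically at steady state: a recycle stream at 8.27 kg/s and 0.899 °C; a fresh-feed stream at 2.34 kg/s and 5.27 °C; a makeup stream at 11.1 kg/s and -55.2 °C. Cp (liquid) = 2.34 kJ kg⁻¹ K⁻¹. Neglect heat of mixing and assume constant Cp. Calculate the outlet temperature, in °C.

No heat crosses the boundary, so H_out = H_in.
T_out = Σ ṁᵢCp,ᵢTᵢ / Σ ṁᵢCp,ᵢ
      = -1387.5 / 50.801 = -27.312 °C

T_out = -27.3 °C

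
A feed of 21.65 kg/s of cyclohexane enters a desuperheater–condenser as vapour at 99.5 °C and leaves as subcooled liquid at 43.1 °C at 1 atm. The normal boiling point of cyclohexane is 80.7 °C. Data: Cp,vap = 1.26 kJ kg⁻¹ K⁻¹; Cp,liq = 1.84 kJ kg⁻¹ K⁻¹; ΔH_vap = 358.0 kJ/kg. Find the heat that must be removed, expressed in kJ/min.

Q_c = 586000 kJ/min

vapour 99.5→80.7 °C: -23.688 kJ/kg
condensation at 80.7 °C: -358 kJ/kg
liquid 80.7→43.1 °C: -69.184 kJ/kg
Δh = -23.688 + -358 + -69.184 = -450.87 kJ/kg
Q = ṁ·Δh = 21.65 kg/s × -450.87 kJ/kg = -9761.4 kJ/s
|Q| = 9761.4 kW = 585680 kJ/min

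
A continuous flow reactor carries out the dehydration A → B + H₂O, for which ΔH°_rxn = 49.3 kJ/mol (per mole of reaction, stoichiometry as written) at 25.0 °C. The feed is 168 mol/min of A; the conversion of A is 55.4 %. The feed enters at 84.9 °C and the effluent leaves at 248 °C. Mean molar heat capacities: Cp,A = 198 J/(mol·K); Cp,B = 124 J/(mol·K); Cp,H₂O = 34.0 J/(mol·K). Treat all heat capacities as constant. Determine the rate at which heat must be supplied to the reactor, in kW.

Q_in = 153 kW

Extent of reaction ξ = 0.554 × 168 = 93.072 mol/min
Reaction term: ξ·ΔH°_rxn = 93.072 × 49.3 = 4588.4 kJ/min
Sensible, feed 84.9→25 °C: -1992.5 kJ/min
Outlet flows (mol/min): A 74.928, B 93.072, H₂O 93.072
Sensible, products 25→248 °C: 6587.7 kJ/min
Q = ΔH = 9183.6 kJ/min = 153.06 kW
Heat supplied = 153.06 kW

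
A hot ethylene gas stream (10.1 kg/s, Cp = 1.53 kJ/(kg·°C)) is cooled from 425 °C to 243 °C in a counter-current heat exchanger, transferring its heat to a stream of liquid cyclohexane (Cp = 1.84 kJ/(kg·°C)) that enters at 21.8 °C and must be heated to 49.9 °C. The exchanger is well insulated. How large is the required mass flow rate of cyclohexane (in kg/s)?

Heat released by hot stream: Q = 10.1 × 1.53 × (425 − 243) = 2812.4 kJ/s
Energy balance on cold side (adiabatic exchanger): Q = ṁ_c·Cp_c·(T_c,out − T_c,in)
ṁ_c = 2812.4 / [1.84 × (49.9 − 21.8)] = 54.395 kg/s

ṁ_c = 54.4 kg/s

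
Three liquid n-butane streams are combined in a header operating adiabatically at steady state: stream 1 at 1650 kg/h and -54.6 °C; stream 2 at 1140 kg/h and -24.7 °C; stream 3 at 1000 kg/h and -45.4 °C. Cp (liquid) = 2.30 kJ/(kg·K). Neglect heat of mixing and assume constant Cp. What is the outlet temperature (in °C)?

Adiabatic, steady state ⇒ Σ ṁᵢCp,ᵢ(T_out − Tᵢ) = 0
T_out = Σ ṁᵢCp,ᵢTᵢ / Σ ṁᵢCp,ᵢ
      = -376390 / 8717 = -43.179 °C

T_out = -43.2 °C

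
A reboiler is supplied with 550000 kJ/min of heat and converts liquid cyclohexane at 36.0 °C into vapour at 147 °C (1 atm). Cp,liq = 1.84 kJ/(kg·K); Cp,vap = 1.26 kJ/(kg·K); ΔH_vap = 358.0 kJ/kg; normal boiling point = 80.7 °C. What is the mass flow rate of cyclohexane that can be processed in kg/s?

ṁ = 17.5 kg/s

Δh = 1.84×(80.7−36.0) + 358.0 + 1.26×(147−80.7) = 523.79 kJ/kg
Q = 550000 kJ/min = 9166.7 kJ/s = 9166.7 kJ/s
ṁ = Q/Δh = 9166.7 / 523.79 = 17.501 kg/s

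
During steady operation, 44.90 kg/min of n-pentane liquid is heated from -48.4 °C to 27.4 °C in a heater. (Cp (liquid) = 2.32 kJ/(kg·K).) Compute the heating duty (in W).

Q = 132000 W

Q = ṁ·Cp·ΔT = 44.90 × 2.32 × (27.4 − -48.4) = 7895.9 kJ/min
Converting: 7895.9 / 60 s = 131.6 kW
Heating duty = 131600 W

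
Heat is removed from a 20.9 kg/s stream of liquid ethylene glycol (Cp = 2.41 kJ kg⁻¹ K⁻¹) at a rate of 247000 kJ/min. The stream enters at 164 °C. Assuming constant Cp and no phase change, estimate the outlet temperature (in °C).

Q = 247000 kJ/min = 4116.7 kJ/s
ΔT = Q/(ṁ·Cp) = 4116.7/(20.9×2.41) = 81.73 K
T_out = 164 − 81.73 = 82.27 °C

T_out = 82.3 °C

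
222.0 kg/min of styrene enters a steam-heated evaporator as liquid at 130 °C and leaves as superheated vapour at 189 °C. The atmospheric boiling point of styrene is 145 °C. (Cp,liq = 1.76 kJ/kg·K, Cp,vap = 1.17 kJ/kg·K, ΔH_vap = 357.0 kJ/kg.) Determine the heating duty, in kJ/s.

liquid 130→145 °C: 26.4 kJ/kg
vaporisation at 145 °C: 357 kJ/kg
vapour 145→189 °C: 51.48 kJ/kg
Δh = 26.4 + 357 + 51.48 = 434.88 kJ/kg
Q = ṁ·Δh = 222.0 kg/min × 434.88 kJ/kg = 96543 kJ/min
|Q| = 1609.1 kW

Q = 1610 kJ/s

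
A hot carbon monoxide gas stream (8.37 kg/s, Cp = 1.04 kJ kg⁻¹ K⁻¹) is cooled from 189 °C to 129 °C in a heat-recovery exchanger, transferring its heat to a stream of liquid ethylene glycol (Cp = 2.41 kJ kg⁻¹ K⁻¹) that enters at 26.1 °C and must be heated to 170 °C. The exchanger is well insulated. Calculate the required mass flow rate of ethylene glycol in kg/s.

ṁ_c = 1.51 kg/s

Heat released by hot stream: Q = 8.37 × 1.04 × (189 − 129) = 522.29 kJ/s
Energy balance on cold side (adiabatic exchanger): Q = ṁ_c·Cp_c·(T_c,out − T_c,in)
ṁ_c = 522.29 / [2.41 × (170 − 26.1)] = 1.506 kg/s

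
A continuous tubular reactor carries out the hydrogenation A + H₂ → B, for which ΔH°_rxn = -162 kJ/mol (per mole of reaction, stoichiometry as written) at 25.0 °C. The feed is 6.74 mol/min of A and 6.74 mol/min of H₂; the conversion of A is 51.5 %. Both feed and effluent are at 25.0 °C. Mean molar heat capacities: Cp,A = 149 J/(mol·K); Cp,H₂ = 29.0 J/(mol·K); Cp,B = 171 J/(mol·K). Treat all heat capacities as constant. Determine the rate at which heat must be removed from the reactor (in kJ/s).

Extent of reaction ξ = 0.515 × 6.74 = 3.4711 mol/min
Reaction term: ξ·ΔH°_rxn = 3.4711 × -162 = -562.32 kJ/min
Q = ΔH = -562.32 kJ/min = -9.372 kW
Heat removed = 9.372 kJ/s

Q_out = 9.37 kJ/s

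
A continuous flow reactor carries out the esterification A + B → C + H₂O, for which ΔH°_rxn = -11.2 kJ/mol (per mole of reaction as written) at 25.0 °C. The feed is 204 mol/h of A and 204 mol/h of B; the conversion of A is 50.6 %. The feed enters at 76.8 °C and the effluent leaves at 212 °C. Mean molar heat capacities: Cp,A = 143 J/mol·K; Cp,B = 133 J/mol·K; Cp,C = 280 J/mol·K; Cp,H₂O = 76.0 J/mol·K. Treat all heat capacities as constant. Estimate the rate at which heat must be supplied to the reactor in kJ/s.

Q_in = 2.22 kJ/s

Extent of reaction ξ = 0.506 × 204 = 103.22 mol/h
Reaction term: ξ·ΔH°_rxn = 103.22 × -11.2 = -1156.1 kJ/h
Sensible, feed 76.8→25 °C: -2916.5 kJ/h
Outlet flows (mol/h): A 100.78, B 100.78, C 103.22, H₂O 103.22
Sensible, products 25→212 °C: 12073 kJ/h
Q = ΔH = 8000.4 kJ/h = 2.2223 kW
Heat supplied = 2.2223 kJ/s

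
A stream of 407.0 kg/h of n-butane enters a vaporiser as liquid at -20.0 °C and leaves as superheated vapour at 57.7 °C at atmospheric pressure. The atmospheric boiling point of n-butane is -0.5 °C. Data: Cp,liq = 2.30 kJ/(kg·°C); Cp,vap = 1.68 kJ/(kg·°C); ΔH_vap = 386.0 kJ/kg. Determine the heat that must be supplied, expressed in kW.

Q = 59.8 kW

liquid -20.0→-0.5 °C: 44.85 kJ/kg
vaporisation at -0.5 °C: 386 kJ/kg
vapour -0.5→57.7 °C: 97.776 kJ/kg
Δh = 44.85 + 386 + 97.776 = 528.63 kJ/kg
Q = ṁ·Δh = 407.0 kg/h × 528.63 kJ/kg = 215150 kJ/h
|Q| = 59.764 kW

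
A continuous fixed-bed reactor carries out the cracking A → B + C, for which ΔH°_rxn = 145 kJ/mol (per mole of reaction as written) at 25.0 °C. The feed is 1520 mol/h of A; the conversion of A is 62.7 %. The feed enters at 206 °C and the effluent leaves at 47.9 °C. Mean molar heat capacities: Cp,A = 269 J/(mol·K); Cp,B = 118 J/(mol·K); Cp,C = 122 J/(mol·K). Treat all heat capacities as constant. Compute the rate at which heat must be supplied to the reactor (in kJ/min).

Extent of reaction ξ = 0.627 × 1520 = 953.04 mol/h
Reaction term: ξ·ΔH°_rxn = 953.04 × 145 = 138190 kJ/h
Sensible, feed 206→25 °C: -74007 kJ/h
Outlet flows (mol/h): A 566.96, B 953.04, C 953.04
Sensible, products 25→47.9 °C: 8730.4 kJ/h
Q = ΔH = 72914 kJ/h = 20.254 kW
Heat supplied = 1215.2 kJ/min

Q_in = 1220 kJ/min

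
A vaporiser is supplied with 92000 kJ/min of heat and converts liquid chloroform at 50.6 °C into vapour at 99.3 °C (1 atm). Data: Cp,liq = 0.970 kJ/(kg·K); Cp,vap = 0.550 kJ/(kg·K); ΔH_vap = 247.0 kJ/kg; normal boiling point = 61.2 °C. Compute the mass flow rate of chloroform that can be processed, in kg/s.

ṁ = 5.51 kg/s

Δh = 0.970×(61.2−50.6) + 247.0 + 0.550×(99.3−61.2) = 278.24 kJ/kg
Q = 92000 kJ/min = 1533.3 kJ/s = 1533.3 kJ/s
ṁ = Q/Δh = 1533.3 / 278.24 = 5.5109 kg/s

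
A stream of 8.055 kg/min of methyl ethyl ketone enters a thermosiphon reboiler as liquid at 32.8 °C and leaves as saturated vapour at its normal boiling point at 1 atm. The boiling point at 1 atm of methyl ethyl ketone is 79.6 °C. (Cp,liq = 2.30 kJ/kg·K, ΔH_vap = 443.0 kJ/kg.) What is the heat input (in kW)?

liquid 32.8→79.6 °C: 107.64 kJ/kg
vaporisation at 79.6 °C: 443 kJ/kg
Δh = 107.64 + 443 = 550.64 kJ/kg
Q = ṁ·Δh = 8.055 kg/min × 550.64 kJ/kg = 4435.4 kJ/min
|Q| = 73.923 kW

Q = 73.9 kW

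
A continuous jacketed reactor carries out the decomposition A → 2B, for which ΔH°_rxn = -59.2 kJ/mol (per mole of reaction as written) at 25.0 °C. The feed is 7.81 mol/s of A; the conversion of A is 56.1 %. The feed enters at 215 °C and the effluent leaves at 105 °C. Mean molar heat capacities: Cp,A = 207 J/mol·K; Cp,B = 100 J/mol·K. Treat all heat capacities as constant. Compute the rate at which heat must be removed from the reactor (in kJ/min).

Q_out = 26400 kJ/min

Extent of reaction ξ = 0.561 × 7.81 = 4.3814 mol/s
Reaction term: ξ·ΔH°_rxn = 4.3814 × -59.2 = -259.38 kJ/s
Sensible, feed 215→25 °C: -307.17 kJ/s
Outlet flows (mol/s): A 3.4286, B 8.7628
Sensible, products 25→105 °C: 126.88 kJ/s
Q = ΔH = -439.67 kJ/s = -439.67 kW
Heat removed = 26380 kJ/min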